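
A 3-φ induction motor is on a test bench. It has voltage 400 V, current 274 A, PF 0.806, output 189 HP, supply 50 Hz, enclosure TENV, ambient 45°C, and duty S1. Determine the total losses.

P_in = √3·V·I·cosφ = 1.732×400×274×0.806 = 153001 W
P_out = 189×746 = 140994 W
Losses = P_in − P_out = 153001 − 140994 = 12007 W

12000 W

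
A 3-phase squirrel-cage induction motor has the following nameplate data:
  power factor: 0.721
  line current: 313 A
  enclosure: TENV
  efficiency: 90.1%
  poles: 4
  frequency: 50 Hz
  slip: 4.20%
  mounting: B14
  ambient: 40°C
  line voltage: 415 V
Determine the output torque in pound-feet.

P_in = √3·V·I·cosφ = 1.732 × 415 × 313 × 0.721 = 162209 W
P_out = η·P_in = 0.901 × 162209 = 146150 W
n_s = 120×50/4 = 1500 rpm; n = 1500×(1−0.042) = 1437 rpm
ω = 2π×1437/60 = 150.5 rad/s
τ = P_out/ω = 146150/150.5 = 971.1 N·m
In lb·ft: 971.1/1.356 = 716 lb·ft

716 lb·ft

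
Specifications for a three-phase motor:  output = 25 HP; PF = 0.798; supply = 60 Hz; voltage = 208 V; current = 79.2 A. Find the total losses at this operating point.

4.12 kW

P_in = √3·V·I·cosφ = 1.732×208×79.2×0.798 = 22769 W
P_out = 25×746 = 18650 W
Losses = P_in − P_out = 22769 − 18650 = 4119 W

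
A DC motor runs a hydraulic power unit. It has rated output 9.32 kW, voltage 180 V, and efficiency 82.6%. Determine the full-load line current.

P_out = 9.32 kW = 9320 W
P_in = P_out / η = 9320 / 0.826 = 11283 W
I = P_in / V = 11283 / 180 = 62.7 A

62.7 A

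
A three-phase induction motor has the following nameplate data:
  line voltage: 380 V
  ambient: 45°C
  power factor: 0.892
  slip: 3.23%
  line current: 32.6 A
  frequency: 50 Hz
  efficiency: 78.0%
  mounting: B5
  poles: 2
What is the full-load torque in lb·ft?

P_in = √3·V·I·cosφ = 1.732 × 380 × 32.6 × 0.892 = 19139 W
P_out = η·P_in = 0.78 × 19139 = 14928 W
n_s = 120×50/2 = 3000 rpm; n = 3000×(1−0.0323) = 2903 rpm
ω = 2π×2903/60 = 304 rad/s
τ = P_out/ω = 14928/304 = 49.11 N·m
In lb·ft: 49.11/1.356 = 36.2 lb·ft

36.2 lb·ft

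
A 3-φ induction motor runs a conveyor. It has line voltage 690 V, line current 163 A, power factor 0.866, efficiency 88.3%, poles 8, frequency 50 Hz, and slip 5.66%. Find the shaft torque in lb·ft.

P_in = √3·V·I·cosφ = 1.732 × 690 × 163 × 0.866 = 168695 W
P_out = η·P_in = 0.883 × 168695 = 148958 W
n_s = 120×50/8 = 750 rpm; n = 750×(1−0.0566) = 708 rpm
ω = 2π×708/60 = 74.14 rad/s
τ = P_out/ω = 148958/74.14 = 2009 N·m
In lb·ft: 2009/1.356 = 1480 lb·ft

1480 lb·ft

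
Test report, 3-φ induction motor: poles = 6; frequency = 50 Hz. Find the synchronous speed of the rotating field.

1000 rpm

n_s = 120f/p = 120×50/6 = 1000 rpm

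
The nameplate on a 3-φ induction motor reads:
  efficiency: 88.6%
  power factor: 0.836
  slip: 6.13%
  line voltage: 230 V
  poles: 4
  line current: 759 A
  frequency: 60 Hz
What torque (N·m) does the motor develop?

1270 N·m

P_in = √3·V·I·cosφ = 1.732 × 230 × 759 × 0.836 = 252769 W
P_out = η·P_in = 0.886 × 252769 = 223953 W
n_s = 120×60/4 = 1800 rpm; n = 1800×(1−0.0613) = 1690 rpm
ω = 2π×1690/60 = 177 rad/s
τ = P_out/ω = 223953/177 = 1270 N·m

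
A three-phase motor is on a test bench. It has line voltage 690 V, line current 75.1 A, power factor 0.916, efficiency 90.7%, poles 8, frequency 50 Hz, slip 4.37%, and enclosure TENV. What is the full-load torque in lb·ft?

P_in = √3·V·I·cosφ = 1.732 × 690 × 75.1 × 0.916 = 82211 W
P_out = η·P_in = 0.907 × 82211 = 74565 W
n_s = 120×50/8 = 750 rpm; n = 750×(1−0.0437) = 717 rpm
ω = 2π×717/60 = 75.08 rad/s
τ = P_out/ω = 74565/75.08 = 993.1 N·m
In lb·ft: 993.1/1.356 = 732 lb·ft

732 lb·ft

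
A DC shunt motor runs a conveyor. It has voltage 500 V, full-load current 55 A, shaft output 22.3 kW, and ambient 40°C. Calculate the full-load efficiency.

81.1 %

P_out = 22.3 kW = 22300 W
P_in = V·I = 500 × 55 = 27500 W
η = P_out / P_in = 22300 / 27500 = 0.811 = 81.1%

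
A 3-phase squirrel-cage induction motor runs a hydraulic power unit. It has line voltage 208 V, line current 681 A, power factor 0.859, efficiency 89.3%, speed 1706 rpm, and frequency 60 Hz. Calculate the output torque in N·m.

1050 N·m

P_in = √3·V·I·cosφ = 1.732 × 208 × 681 × 0.859 = 210742 W
P_out = η·P_in = 0.893 × 210742 = 188193 W
n = 1706 rpm
ω = 2π×1706/60 = 178.7 rad/s
τ = P_out/ω = 188193/178.7 = 1050 N·m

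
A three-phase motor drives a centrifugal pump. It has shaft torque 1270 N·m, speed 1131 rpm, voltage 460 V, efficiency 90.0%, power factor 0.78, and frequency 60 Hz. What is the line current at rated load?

269 A

ω = 2π×1131/60 = 118.4 rad/s; P_out = τω = 1270 × 118.4 = 150368 W
P_in = P_out / η = 150368 / 0.900 = 167076 W
I_L = P_in / (√3·V_L·cosφ) = 167076 / (1.732 × 460 × 0.78) = 269 A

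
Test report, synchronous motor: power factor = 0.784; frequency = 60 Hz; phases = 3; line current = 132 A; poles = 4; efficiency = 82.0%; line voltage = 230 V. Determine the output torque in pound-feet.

P_in = √3·V·I·cosφ = 1.732 × 230 × 132 × 0.784 = 41225 W
P_out = η·P_in = 0.82 × 41225 = 33805 W
n = n_s = 120×60/4 = 1800 rpm (synchronous)
ω = 2π×1800/60 = 188.5 rad/s
τ = P_out/ω = 33805/188.5 = 179.3 N·m
In lb·ft: 179.3/1.356 = 132 lb·ft

132 lb·ft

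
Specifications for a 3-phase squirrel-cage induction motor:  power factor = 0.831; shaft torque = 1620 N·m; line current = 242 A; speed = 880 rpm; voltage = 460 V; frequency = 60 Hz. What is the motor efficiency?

93.2 %

ω = 2π × 880/60 = 92.15 rad/s; P_out = τω = 1620 × 92.15 = 149283 W
P_in = √3·V_L·I_L·cosφ = 1.732 × 460 × 242 × 0.831 = 160222 W
η = P_out / P_in = 149283 / 160222 = 0.932 = 93.2%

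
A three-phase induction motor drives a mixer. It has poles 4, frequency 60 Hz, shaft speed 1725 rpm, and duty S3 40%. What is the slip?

n_s = 120f/p = 120×60/4 = 1800 rpm
s = (n_s − n)/n_s = (1800 − 1725)/1800 = 0.0417

4.2 %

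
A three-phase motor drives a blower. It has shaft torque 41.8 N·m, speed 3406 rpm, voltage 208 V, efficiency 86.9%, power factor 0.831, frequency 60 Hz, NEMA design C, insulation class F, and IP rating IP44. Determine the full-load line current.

ω = 2π×3406/60 = 356.7 rad/s; P_out = τω = 41.8 × 356.7 = 14910 W
P_in = P_out / η = 14910 / 0.869 = 17158 W
I_L = P_in / (√3·V_L·cosφ) = 17158 / (1.732 × 208 × 0.831) = 57.3 A

57.3 A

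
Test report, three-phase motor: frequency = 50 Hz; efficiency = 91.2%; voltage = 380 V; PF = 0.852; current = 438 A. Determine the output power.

224 kW

P_in = √3·V·I·cosφ = 1.732 × 380 × 438 × 0.852 = 245610 W
P_out = η·P_in = 0.912 × 245610 = 223996 W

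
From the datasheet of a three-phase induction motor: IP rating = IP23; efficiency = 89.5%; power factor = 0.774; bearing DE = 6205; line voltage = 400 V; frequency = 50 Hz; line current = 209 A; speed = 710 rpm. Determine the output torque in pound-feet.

995 lb·ft

P_in = √3·V·I·cosφ = 1.732 × 400 × 209 × 0.774 = 112071 W
P_out = η·P_in = 0.895 × 112071 = 100304 W
n = 710 rpm
ω = 2π×710/60 = 74.35 rad/s
τ = P_out/ω = 100304/74.35 = 1349 N·m
In lb·ft: 1349/1.356 = 995 lb·ft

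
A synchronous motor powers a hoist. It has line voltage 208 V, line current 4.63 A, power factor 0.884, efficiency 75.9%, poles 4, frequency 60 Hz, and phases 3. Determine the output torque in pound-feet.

P_in = √3·V·I·cosφ = 1.732 × 208 × 4.63 × 0.884 = 1474 W
P_out = η·P_in = 0.759 × 1474 = 1119 W
n = n_s = 120×60/4 = 1800 rpm (synchronous)
ω = 2π×1800/60 = 188.5 rad/s
τ = P_out/ω = 1119/188.5 = 5.936 N·m
In lb·ft: 5.936/1.356 = 4.38 lb·ft

4.38 lb·ft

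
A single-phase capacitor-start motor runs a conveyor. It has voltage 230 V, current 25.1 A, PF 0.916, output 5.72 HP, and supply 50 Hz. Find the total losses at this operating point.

1020 W

P_in = V·I·cosφ = 230×25.1×0.916 = 5288 W
P_out = 5.72×746 = 4267 W
Losses = P_in − P_out = 5288 − 4267 = 1021 W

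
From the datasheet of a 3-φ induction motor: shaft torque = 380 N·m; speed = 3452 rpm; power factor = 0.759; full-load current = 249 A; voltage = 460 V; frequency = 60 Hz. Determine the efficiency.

91.2 %

ω = 2π × 3452/60 = 361.5 rad/s; P_out = τω = 380 × 361.5 = 137370 W
P_in = √3·V_L·I_L·cosφ = 1.732 × 460 × 249 × 0.759 = 150573 W
η = P_out / P_in = 137370 / 150573 = 0.912 = 91.2%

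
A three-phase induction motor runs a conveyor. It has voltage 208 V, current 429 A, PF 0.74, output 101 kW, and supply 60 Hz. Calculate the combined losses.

13.4 kW

P_in = √3·V·I·cosφ = 1.732×208×429×0.74 = 114367 W
P_out = 101000 W
Losses = P_in − P_out = 114367 − 101000 = 13367 W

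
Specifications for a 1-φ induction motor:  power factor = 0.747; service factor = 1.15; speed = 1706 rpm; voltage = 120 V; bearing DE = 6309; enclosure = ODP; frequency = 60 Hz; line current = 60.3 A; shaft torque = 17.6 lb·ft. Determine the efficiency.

78.9 %

τ = 17.6 lb·ft × 1.356 = 23.87 N·m
ω = 2π × 1706/60 = 178.7 rad/s; P_out = τω = 23.87 × 178.7 = 4266 W
P_in = V·I·cosφ = 120 × 60.3 × 0.747 = 5405 W
η = P_out / P_in = 4266 / 5405 = 0.789 = 78.9%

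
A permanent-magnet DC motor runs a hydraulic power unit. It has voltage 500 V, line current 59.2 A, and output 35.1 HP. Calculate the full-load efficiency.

88.5 %

P_out = 35.1 × 746 = 26185 W
P_in = V·I = 500 × 59.2 = 29600 W
η = P_out / P_in = 26185 / 29600 = 0.885 = 88.5%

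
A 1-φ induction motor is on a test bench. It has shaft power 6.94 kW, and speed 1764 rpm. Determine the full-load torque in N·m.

37.6 N·m

ω = 2π × 1764/60 = 184.7 rad/s
τ = P/ω = 6940/184.7 = 37.6 N·m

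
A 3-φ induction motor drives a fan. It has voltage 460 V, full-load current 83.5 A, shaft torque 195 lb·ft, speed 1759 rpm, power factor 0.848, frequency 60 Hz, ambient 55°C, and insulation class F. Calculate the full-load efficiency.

τ = 195 lb·ft × 1.356 = 264.4 N·m
ω = 2π × 1759/60 = 184.2 rad/s; P_out = τω = 264.4 × 184.2 = 48702 W
P_in = √3·V_L·I_L·cosφ = 1.732 × 460 × 83.5 × 0.848 = 56414 W
η = P_out / P_in = 48702 / 56414 = 0.863 = 86.3%

86.3 %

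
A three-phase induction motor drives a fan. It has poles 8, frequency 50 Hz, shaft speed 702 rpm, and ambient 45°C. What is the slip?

n_s = 120f/p = 120×50/8 = 750 rpm
s = (n_s − n)/n_s = (750 − 702)/750 = 0.0640

6.40 %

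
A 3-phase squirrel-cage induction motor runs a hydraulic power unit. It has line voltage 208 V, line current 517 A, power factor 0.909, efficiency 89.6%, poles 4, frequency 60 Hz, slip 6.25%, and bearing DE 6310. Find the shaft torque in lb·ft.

P_in = √3·V·I·cosφ = 1.732 × 208 × 517 × 0.909 = 169303 W
P_out = η·P_in = 0.896 × 169303 = 151695 W
n_s = 120×60/4 = 1800 rpm; n = 1800×(1−0.0625) = 1688 rpm
ω = 2π×1688/60 = 176.8 rad/s
τ = P_out/ω = 151695/176.8 = 858 N·m
In lb·ft: 858/1.356 = 633 lb·ft

633 lb·ft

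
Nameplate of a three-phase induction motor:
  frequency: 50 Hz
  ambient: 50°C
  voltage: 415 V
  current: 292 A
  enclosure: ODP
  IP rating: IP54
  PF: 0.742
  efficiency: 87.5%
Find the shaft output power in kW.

136 kW

P_in = √3·V·I·cosφ = 1.732 × 415 × 292 × 0.742 = 155734 W
P_out = η·P_in = 0.875 × 155734 = 136267 W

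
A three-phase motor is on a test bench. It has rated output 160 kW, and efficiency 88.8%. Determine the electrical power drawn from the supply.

180 kW

P_out = 160000 W
P_in = P_out/η = 160000/0.888 = 180180 W = 180 kW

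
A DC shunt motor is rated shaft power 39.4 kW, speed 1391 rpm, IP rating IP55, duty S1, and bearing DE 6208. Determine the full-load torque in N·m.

270 N·m

ω = 2π × 1391/60 = 145.7 rad/s
τ = P/ω = 39400/145.7 = 270 N·m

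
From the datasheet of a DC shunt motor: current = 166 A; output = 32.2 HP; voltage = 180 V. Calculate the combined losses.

5.86 kW

P_in = V·I = 180×166 = 29880 W
P_out = 32.2×746 = 24021 W
Losses = P_in − P_out = 29880 − 24021 = 5859 W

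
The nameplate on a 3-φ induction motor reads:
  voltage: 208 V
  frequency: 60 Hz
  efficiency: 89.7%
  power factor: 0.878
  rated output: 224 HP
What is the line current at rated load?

589 A

P_out = 224 × 746 = 167104 W
P_in = P_out / η = 167104 / 0.897 = 186292 W
I_L = P_in / (√3·V_L·cosφ) = 186292 / (1.732 × 208 × 0.878) = 589 A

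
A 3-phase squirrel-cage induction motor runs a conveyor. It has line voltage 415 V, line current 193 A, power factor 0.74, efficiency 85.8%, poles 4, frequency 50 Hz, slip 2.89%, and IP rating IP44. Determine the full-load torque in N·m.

P_in = √3·V·I·cosφ = 1.732 × 415 × 193 × 0.74 = 102656 W
P_out = η·P_in = 0.858 × 102656 = 88079 W
n_s = 120×50/4 = 1500 rpm; n = 1500×(1−0.0289) = 1457 rpm
ω = 2π×1457/60 = 152.6 rad/s
τ = P_out/ω = 88079/152.6 = 577 N·m

577 N·m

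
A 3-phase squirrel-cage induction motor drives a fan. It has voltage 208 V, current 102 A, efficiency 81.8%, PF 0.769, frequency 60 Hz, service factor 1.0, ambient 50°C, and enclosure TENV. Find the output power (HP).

31 HP

P_in = √3·V·I·cosφ = 1.732 × 208 × 102 × 0.769 = 28258 W
P_out = η·P_in = 0.818 × 28258 = 23115 W
= 23115/746 = 31 HP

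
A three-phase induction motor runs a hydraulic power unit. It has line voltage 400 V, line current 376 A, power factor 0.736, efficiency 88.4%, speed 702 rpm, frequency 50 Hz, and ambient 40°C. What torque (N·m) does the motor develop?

2310 N·m

P_in = √3·V·I·cosφ = 1.732 × 400 × 376 × 0.736 = 191723 W
P_out = η·P_in = 0.884 × 191723 = 169483 W
n = 702 rpm
ω = 2π×702/60 = 73.51 rad/s
τ = P_out/ω = 169483/73.51 = 2310 N·m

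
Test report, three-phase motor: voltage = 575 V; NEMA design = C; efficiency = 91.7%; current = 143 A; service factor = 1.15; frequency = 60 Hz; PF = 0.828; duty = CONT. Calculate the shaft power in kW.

P_in = √3·V·I·cosφ = 1.732 × 575 × 143 × 0.828 = 117919 W
P_out = η·P_in = 0.917 × 117919 = 108132 W

108 kW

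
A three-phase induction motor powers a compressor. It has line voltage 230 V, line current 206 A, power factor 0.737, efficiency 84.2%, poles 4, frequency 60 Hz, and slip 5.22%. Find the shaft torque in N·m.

P_in = √3·V·I·cosφ = 1.732 × 230 × 206 × 0.737 = 60480 W
P_out = η·P_in = 0.842 × 60480 = 50924 W
n_s = 120×60/4 = 1800 rpm; n = 1800×(1−0.0522) = 1706 rpm
ω = 2π×1706/60 = 178.7 rad/s
τ = P_out/ω = 50924/178.7 = 285 N·m

285 N·m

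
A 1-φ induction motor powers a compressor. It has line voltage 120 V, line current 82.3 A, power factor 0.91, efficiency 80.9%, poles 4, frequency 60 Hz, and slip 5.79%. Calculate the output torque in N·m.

40.9 N·m

P_in = V·I·cosφ = 120 × 82.3 × 0.91 = 8987 W
P_out = η·P_in = 0.809 × 8987 = 7270 W
n_s = 120×60/4 = 1800 rpm; n = 1800×(1−0.0579) = 1696 rpm
ω = 2π×1696/60 = 177.6 rad/s
τ = P_out/ω = 7270/177.6 = 40.9 N·m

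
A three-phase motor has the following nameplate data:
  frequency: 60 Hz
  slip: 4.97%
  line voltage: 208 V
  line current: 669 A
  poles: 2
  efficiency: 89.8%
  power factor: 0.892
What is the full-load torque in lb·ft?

P_in = √3·V·I·cosφ = 1.732 × 208 × 669 × 0.892 = 214982 W
P_out = η·P_in = 0.898 × 214982 = 193054 W
n_s = 120×60/2 = 3600 rpm; n = 3600×(1−0.0497) = 3421 rpm
ω = 2π×3421/60 = 358.2 rad/s
τ = P_out/ω = 193054/358.2 = 539 N·m
In lb·ft: 539/1.356 = 397 lb·ft

397 lb·ft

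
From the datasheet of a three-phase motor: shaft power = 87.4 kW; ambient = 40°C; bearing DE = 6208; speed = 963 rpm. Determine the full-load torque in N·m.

ω = 2π × 963/60 = 100.8 rad/s
τ = P/ω = 87400/100.8 = 867 N·m

867 N·m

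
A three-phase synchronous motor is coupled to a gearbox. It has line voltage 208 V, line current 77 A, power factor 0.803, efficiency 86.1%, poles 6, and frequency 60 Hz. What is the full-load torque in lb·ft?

P_in = √3·V·I·cosφ = 1.732 × 208 × 77 × 0.803 = 22275 W
P_out = η·P_in = 0.861 × 22275 = 19179 W
n = n_s = 120×60/6 = 1200 rpm (synchronous)
ω = 2π×1200/60 = 125.7 rad/s
τ = P_out/ω = 19179/125.7 = 152.6 N·m
In lb·ft: 152.6/1.356 = 113 lb·ft

113 lb·ft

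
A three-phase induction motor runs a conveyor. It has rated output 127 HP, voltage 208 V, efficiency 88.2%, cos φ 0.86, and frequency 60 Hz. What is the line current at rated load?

347 A

P_out = 127 × 746 = 94742 W
P_in = P_out / η = 94742 / 0.882 = 107417 W
I_L = P_in / (√3·V_L·cosφ) = 107417 / (1.732 × 208 × 0.86) = 347 A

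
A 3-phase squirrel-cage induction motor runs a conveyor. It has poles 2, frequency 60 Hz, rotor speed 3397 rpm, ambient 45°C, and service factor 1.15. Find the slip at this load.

5.6 %

n_s = 120f/p = 120×60/2 = 3600 rpm
s = (n_s − n)/n_s = (3600 − 3397)/3600 = 0.0564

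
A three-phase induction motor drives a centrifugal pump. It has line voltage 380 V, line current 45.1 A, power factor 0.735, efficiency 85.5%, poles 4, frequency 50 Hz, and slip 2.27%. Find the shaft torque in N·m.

P_in = √3·V·I·cosφ = 1.732 × 380 × 45.1 × 0.735 = 21817 W
P_out = η·P_in = 0.855 × 21817 = 18654 W
n_s = 120×50/4 = 1500 rpm; n = 1500×(1−0.0227) = 1466 rpm
ω = 2π×1466/60 = 153.5 rad/s
τ = P_out/ω = 18654/153.5 = 122 N·m

122 N·m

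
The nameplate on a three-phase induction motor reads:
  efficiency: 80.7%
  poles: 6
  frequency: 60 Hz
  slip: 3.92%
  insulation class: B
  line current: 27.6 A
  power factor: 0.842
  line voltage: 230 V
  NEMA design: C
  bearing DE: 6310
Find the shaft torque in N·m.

61.9 N·m

P_in = √3·V·I·cosφ = 1.732 × 230 × 27.6 × 0.842 = 9258 W
P_out = η·P_in = 0.807 × 9258 = 7471 W
n_s = 120×60/6 = 1200 rpm; n = 1200×(1−0.0392) = 1153 rpm
ω = 2π×1153/60 = 120.7 rad/s
τ = P_out/ω = 7471/120.7 = 61.9 N·m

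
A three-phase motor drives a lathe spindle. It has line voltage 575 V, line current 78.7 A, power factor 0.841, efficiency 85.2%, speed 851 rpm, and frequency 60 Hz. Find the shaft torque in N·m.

630 N·m

P_in = √3·V·I·cosφ = 1.732 × 575 × 78.7 × 0.841 = 65915 W
P_out = η·P_in = 0.852 × 65915 = 56160 W
n = 851 rpm
ω = 2π×851/60 = 89.12 rad/s
τ = P_out/ω = 56160/89.12 = 630 N·m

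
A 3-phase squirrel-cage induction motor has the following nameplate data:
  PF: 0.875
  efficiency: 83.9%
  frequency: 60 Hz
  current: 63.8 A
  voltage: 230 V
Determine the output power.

18.7 kW

P_in = √3·V·I·cosφ = 1.732 × 230 × 63.8 × 0.875 = 22238 W
P_out = η·P_in = 0.839 × 22238 = 18658 W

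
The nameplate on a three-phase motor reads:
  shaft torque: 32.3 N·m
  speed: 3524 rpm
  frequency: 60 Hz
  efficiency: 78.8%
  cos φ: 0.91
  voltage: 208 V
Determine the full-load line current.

ω = 2π×3524/60 = 369 rad/s; P_out = τω = 32.3 × 369 = 11919 W
P_in = P_out / η = 11919 / 0.788 = 15126 W
I_L = P_in / (√3·V_L·cosφ) = 15126 / (1.732 × 208 × 0.91) = 46.1 A

46.1 A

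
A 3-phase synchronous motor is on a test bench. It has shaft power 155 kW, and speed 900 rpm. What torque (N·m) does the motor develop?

ω = 2π × 900/60 = 94.25 rad/s
τ = P/ω = 155000/94.25 = 1640 N·m

1640 N·m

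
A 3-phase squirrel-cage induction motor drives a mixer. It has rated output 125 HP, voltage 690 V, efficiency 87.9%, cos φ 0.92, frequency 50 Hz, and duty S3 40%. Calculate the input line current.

96.5 A

P_out = 125 × 746 = 93250 W
P_in = P_out / η = 93250 / 0.879 = 106086 W
I_L = P_in / (√3·V_L·cosφ) = 106086 / (1.732 × 690 × 0.92) = 96.5 A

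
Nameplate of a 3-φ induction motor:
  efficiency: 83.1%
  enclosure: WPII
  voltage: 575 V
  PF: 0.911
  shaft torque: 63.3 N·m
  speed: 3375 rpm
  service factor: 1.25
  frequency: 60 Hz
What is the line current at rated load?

29.7 A

ω = 2π×3375/60 = 353.4 rad/s; P_out = τω = 63.3 × 353.4 = 22370 W
P_in = P_out / η = 22370 / 0.831 = 26919 W
I_L = P_in / (√3·V_L·cosφ) = 26919 / (1.732 × 575 × 0.911) = 29.7 A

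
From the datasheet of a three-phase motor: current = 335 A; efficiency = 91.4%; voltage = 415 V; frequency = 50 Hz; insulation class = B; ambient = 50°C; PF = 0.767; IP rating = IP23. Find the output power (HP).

226 HP

P_in = √3·V·I·cosφ = 1.732 × 415 × 335 × 0.767 = 184687 W
P_out = η·P_in = 0.914 × 184687 = 168804 W
= 168804/746 = 226 HP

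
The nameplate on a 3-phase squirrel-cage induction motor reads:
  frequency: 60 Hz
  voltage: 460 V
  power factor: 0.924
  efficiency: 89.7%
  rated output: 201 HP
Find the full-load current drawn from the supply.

P_out = 201 × 746 = 149946 W
P_in = P_out / η = 149946 / 0.897 = 167164 W
I_L = P_in / (√3·V_L·cosφ) = 167164 / (1.732 × 460 × 0.924) = 227 A

227 A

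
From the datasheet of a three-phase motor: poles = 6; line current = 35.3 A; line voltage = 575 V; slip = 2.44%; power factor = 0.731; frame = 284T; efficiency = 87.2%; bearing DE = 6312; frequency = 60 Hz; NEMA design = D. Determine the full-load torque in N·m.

183 N·m

P_in = √3·V·I·cosφ = 1.732 × 575 × 35.3 × 0.731 = 25699 W
P_out = η·P_in = 0.872 × 25699 = 22410 W
n_s = 120×60/6 = 1200 rpm; n = 1200×(1−0.0244) = 1171 rpm
ω = 2π×1171/60 = 122.6 rad/s
τ = P_out/ω = 22410/122.6 = 183 N·m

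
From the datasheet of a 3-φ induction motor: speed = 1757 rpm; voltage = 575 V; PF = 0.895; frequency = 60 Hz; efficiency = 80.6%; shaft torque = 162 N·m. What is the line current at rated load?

41.5 A

ω = 2π×1757/60 = 184 rad/s; P_out = τω = 162 × 184 = 29808 W
P_in = P_out / η = 29808 / 0.806 = 36983 W
I_L = P_in / (√3·V_L·cosφ) = 36983 / (1.732 × 575 × 0.895) = 41.5 A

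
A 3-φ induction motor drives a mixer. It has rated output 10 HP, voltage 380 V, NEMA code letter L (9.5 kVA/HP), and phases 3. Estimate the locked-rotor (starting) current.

144 A

S_LR = 9.5 × 10 = 95 kVA
I_LR = S_LR/(√3·V_L) = 95000/(1.732×380) = 144 A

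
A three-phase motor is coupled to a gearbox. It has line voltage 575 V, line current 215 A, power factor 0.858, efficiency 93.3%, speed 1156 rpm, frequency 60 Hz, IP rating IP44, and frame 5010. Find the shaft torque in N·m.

P_in = √3·V·I·cosφ = 1.732 × 575 × 215 × 0.858 = 183714 W
P_out = η·P_in = 0.933 × 183714 = 171405 W
n = 1156 rpm
ω = 2π×1156/60 = 121.1 rad/s
τ = P_out/ω = 171405/121.1 = 1420 N·m

1420 N·m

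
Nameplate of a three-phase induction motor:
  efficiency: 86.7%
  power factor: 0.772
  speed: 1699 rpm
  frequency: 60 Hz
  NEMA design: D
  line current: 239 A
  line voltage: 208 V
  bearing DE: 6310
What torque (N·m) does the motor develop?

324 N·m

P_in = √3·V·I·cosφ = 1.732 × 208 × 239 × 0.772 = 66470 W
P_out = η·P_in = 0.867 × 66470 = 57629 W
n = 1699 rpm
ω = 2π×1699/60 = 177.9 rad/s
τ = P_out/ω = 57629/177.9 = 324 N·m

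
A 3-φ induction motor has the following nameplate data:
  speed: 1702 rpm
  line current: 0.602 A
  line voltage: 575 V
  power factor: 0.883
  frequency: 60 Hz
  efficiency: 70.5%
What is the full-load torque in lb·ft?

P_in = √3·V·I·cosφ = 1.732 × 575 × 0.602 × 0.883 = 529 W
P_out = η·P_in = 0.705 × 529 = 373 W
n = 1702 rpm
ω = 2π×1702/60 = 178.2 rad/s
τ = P_out/ω = 373/178.2 = 2.093 N·m
In lb·ft: 2.093/1.356 = 1.54 lb·ft

1.54 lb·ft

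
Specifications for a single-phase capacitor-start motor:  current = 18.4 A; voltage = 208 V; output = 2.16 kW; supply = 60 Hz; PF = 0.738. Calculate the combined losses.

P_in = V·I·cosφ = 208×18.4×0.738 = 2824 W
P_out = 2160 W
Losses = P_in − P_out = 2824 − 2160 = 664 W

664 W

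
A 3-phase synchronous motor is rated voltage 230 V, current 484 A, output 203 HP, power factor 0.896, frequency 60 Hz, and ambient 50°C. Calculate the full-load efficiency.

P_out = 203 × 746 = 151438 W
P_in = √3·V_L·I_L·cosφ = 1.732 × 230 × 484 × 0.896 = 172754 W
η = P_out / P_in = 151438 / 172754 = 0.877 = 87.7%

87.7 %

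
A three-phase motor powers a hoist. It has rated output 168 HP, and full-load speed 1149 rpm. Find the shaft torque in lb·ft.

P_out = 168 × 746 = 125328 W
ω = 2π × 1149/60 = 120.3 rad/s
τ = P_out/ω = 125328/120.3 = 1042 N·m
In lb·ft: 1042/1.356 = 768 lb·ft

768 lb·ft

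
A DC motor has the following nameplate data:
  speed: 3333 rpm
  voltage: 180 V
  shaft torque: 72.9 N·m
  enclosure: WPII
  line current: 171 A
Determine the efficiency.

82.7 %

ω = 2π × 3333/60 = 349 rad/s; P_out = τω = 72.9 × 349 = 25442 W
P_in = V·I = 180 × 171 = 30780 W
η = P_out / P_in = 25442 / 30780 = 0.827 = 82.7%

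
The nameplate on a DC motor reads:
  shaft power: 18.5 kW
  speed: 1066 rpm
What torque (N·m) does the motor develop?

ω = 2π × 1066/60 = 111.6 rad/s
τ = P/ω = 18500/111.6 = 166 N·m

166 N·m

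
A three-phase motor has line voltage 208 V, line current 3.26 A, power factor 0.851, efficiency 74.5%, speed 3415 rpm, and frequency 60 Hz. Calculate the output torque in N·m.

2.08 N·m

P_in = √3·V·I·cosφ = 1.732 × 208 × 3.26 × 0.851 = 999 W
P_out = η·P_in = 0.745 × 999 = 744 W
n = 3415 rpm
ω = 2π×3415/60 = 357.6 rad/s
τ = P_out/ω = 744/357.6 = 2.08 N·m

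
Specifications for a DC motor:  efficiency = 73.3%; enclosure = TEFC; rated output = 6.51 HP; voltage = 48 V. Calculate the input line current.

P_out = 6.51 × 746 = 4856 W
P_in = P_out / η = 4856 / 0.733 = 6625 W
I = P_in / V = 6625 / 48 = 138 A

138 A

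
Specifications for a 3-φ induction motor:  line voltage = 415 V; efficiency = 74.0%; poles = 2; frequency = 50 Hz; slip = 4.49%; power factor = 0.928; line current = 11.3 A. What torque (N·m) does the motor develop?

P_in = √3·V·I·cosφ = 1.732 × 415 × 11.3 × 0.928 = 7537 W
P_out = η·P_in = 0.74 × 7537 = 5577 W
n_s = 120×50/2 = 3000 rpm; n = 3000×(1−0.0449) = 2865 rpm
ω = 2π×2865/60 = 300 rad/s
τ = P_out/ω = 5577/300 = 18.6 N·m

18.6 N·m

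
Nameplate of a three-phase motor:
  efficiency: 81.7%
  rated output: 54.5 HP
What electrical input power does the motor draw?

P_out = 54.5 × 746 = 40657 W
P_in = P_out/η = 40657/0.817 = 49764 W = 49.8 kW

49.8 kW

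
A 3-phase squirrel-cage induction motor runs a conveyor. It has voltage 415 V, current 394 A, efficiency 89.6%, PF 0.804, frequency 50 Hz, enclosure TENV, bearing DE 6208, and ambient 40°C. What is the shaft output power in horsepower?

P_in = √3·V·I·cosφ = 1.732 × 415 × 394 × 0.804 = 227692 W
P_out = η·P_in = 0.896 × 227692 = 204012 W
= 204012/746 = 273 HP

273 HP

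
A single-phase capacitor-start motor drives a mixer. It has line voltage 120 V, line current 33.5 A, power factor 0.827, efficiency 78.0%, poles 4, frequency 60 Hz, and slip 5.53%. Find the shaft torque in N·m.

P_in = V·I·cosφ = 120 × 33.5 × 0.827 = 3325 W
P_out = η·P_in = 0.78 × 3325 = 2594 W
n_s = 120×60/4 = 1800 rpm; n = 1800×(1−0.0553) = 1700 rpm
ω = 2π×1700/60 = 178 rad/s
τ = P_out/ω = 2594/178 = 14.6 N·m

14.6 N·m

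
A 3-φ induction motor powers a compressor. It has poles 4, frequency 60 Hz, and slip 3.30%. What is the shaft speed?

n_s = 120f/p = 120×60/4 = 1800 rpm
n = n_s(1 − s) = 1800 × (1 − 0.033) = 1741 rpm

1741 rpm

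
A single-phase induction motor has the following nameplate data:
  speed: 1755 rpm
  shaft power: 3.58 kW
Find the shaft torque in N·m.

ω = 2π × 1755/60 = 183.8 rad/s
τ = P/ω = 3580/183.8 = 19.5 N·m

19.5 N·m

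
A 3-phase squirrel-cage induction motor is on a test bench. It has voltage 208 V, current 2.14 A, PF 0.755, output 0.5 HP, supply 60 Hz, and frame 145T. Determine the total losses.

P_in = √3·V·I·cosφ = 1.732×208×2.14×0.755 = 582 W
P_out = 0.5×746 = 373 W
Losses = P_in − P_out = 582 − 373 = 209 W

209 W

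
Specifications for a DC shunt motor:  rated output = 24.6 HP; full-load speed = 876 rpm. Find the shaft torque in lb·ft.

P_out = 24.6 × 746 = 18352 W
ω = 2π × 876/60 = 91.73 rad/s
τ = P_out/ω = 18352/91.73 = 200.1 N·m
In lb·ft: 200.1/1.356 = 148 lb·ft

148 lb·ft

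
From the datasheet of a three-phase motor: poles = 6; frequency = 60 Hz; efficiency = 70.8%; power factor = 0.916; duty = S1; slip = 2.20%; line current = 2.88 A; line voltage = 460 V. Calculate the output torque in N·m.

12.1 N·m

P_in = √3·V·I·cosφ = 1.732 × 460 × 2.88 × 0.916 = 2102 W
P_out = η·P_in = 0.708 × 2102 = 1488 W
n_s = 120×60/6 = 1200 rpm; n = 1200×(1−0.022) = 1174 rpm
ω = 2π×1174/60 = 122.9 rad/s
τ = P_out/ω = 1488/122.9 = 12.1 N·m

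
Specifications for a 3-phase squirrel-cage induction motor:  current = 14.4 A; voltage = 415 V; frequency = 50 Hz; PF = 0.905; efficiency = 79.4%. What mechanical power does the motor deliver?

P_in = √3·V·I·cosφ = 1.732 × 415 × 14.4 × 0.905 = 9367 W
P_out = η·P_in = 0.794 × 9367 = 7437 W

7.44 kW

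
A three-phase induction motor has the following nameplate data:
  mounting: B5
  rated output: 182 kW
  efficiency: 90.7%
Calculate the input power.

P_out = 182000 W
P_in = P_out/η = 182000/0.907 = 200662 W = 201 kW

201 kW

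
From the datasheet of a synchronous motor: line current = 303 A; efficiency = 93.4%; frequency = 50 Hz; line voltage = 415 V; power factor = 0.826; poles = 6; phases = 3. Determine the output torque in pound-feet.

P_in = √3·V·I·cosφ = 1.732 × 415 × 303 × 0.826 = 179895 W
P_out = η·P_in = 0.934 × 179895 = 168022 W
n = n_s = 120×50/6 = 1000 rpm (synchronous)
ω = 2π×1000/60 = 104.7 rad/s
τ = P_out/ω = 168022/104.7 = 1605 N·m
In lb·ft: 1605/1.356 = 1180 lb·ft

1180 lb·ft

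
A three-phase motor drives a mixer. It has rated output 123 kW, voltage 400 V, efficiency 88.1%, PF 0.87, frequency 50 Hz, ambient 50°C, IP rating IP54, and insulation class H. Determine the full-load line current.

232 A

P_out = 123 kW = 123000 W
P_in = P_out / η = 123000 / 0.881 = 139614 W
I_L = P_in / (√3·V_L·cosφ) = 139614 / (1.732 × 400 × 0.87) = 232 A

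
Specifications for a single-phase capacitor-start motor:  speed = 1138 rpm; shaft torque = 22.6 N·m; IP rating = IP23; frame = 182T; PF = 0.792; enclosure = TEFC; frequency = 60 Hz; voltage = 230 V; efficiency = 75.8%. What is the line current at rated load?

ω = 2π×1138/60 = 119.2 rad/s; P_out = τω = 22.6 × 119.2 = 2694 W
P_in = P_out / η = 2694 / 0.758 = 3554 W
I = P_in / (V·cosφ) = 3554 / (230 × 0.792) = 19.5 A

19.5 A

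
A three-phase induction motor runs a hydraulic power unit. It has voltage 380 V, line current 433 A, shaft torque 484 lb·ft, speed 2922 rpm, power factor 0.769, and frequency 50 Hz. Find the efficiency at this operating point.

91.6 %

τ = 484 lb·ft × 1.356 = 656.3 N·m
ω = 2π × 2922/60 = 306 rad/s; P_out = τω = 656.3 × 306 = 200828 W
P_in = √3·V_L·I_L·cosφ = 1.732 × 380 × 433 × 0.769 = 219152 W
η = P_out / P_in = 200828 / 219152 = 0.916 = 91.6%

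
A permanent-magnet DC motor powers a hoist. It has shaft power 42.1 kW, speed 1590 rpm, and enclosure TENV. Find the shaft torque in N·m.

ω = 2π × 1590/60 = 166.5 rad/s
τ = P/ω = 42100/166.5 = 253 N·m

253 N·m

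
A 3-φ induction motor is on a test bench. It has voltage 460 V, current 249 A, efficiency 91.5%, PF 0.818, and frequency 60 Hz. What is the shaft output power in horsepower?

199 HP

P_in = √3·V·I·cosφ = 1.732 × 460 × 249 × 0.818 = 162278 W
P_out = η·P_in = 0.915 × 162278 = 148484 W
= 148484/746 = 199 HP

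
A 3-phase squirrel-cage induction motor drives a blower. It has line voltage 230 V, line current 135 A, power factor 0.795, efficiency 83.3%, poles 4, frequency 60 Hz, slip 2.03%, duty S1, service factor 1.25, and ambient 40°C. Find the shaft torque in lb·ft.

P_in = √3·V·I·cosφ = 1.732 × 230 × 135 × 0.795 = 42754 W
P_out = η·P_in = 0.833 × 42754 = 35614 W
n_s = 120×60/4 = 1800 rpm; n = 1800×(1−0.0203) = 1763 rpm
ω = 2π×1763/60 = 184.6 rad/s
τ = P_out/ω = 35614/184.6 = 192.9 N·m
In lb·ft: 192.9/1.356 = 142 lb·ft

142 lb·ft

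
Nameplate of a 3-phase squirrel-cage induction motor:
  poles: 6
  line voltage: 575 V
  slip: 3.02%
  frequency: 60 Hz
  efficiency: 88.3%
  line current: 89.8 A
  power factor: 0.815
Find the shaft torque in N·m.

P_in = √3·V·I·cosφ = 1.732 × 575 × 89.8 × 0.815 = 72887 W
P_out = η·P_in = 0.883 × 72887 = 64359 W
n_s = 120×60/6 = 1200 rpm; n = 1200×(1−0.0302) = 1164 rpm
ω = 2π×1164/60 = 121.9 rad/s
τ = P_out/ω = 64359/121.9 = 528 N·m

528 N·m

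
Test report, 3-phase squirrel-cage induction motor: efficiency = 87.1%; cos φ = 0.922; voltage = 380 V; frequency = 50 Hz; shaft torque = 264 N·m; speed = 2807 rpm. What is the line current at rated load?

147 A

ω = 2π×2807/60 = 293.9 rad/s; P_out = τω = 264 × 293.9 = 77590 W
P_in = P_out / η = 77590 / 0.871 = 89082 W
I_L = P_in / (√3·V_L·cosφ) = 89082 / (1.732 × 380 × 0.922) = 147 A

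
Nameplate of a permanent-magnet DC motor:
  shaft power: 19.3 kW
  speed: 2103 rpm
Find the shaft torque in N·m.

ω = 2π × 2103/60 = 220.2 rad/s
τ = P/ω = 19300/220.2 = 87.6 N·m

87.6 N·m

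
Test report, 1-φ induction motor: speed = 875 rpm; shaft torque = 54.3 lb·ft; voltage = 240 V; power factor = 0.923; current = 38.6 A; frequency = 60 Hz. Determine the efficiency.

τ = 54.3 lb·ft × 1.356 = 73.63 N·m
ω = 2π × 875/60 = 91.63 rad/s; P_out = τω = 73.63 × 91.63 = 6747 W
P_in = V·I·cosφ = 240 × 38.6 × 0.923 = 8551 W
η = P_out / P_in = 6747 / 8551 = 0.789 = 78.9%

78.9 %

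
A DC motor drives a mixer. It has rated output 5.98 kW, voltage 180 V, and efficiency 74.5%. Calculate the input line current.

44.6 A

P_out = 5.98 kW = 5980 W
P_in = P_out / η = 5980 / 0.745 = 8027 W
I = P_in / V = 8027 / 180 = 44.6 A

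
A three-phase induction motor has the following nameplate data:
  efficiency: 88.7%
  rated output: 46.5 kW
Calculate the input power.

P_out = 46500 W
P_in = P_out/η = 46500/0.887 = 52424 W = 52.4 kW

52.4 kW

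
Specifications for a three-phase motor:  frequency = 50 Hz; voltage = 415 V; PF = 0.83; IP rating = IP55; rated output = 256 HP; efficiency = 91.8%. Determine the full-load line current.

P_out = 256 × 746 = 190976 W
P_in = P_out / η = 190976 / 0.918 = 208035 W
I_L = P_in / (√3·V_L·cosφ) = 208035 / (1.732 × 415 × 0.83) = 349 A

349 A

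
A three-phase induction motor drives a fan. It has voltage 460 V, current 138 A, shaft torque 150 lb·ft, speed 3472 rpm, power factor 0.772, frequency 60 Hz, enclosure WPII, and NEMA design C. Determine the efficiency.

τ = 150 lb·ft × 1.356 = 203.4 N·m
ω = 2π × 3472/60 = 363.6 rad/s; P_out = τω = 203.4 × 363.6 = 73956 W
P_in = √3·V_L·I_L·cosφ = 1.732 × 460 × 138 × 0.772 = 84879 W
η = P_out / P_in = 73956 / 84879 = 0.871 = 87.1%

87.1 %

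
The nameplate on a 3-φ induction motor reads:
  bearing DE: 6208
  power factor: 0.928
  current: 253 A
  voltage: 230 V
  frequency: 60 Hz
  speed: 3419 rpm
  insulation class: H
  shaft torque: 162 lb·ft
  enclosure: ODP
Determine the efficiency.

τ = 162 lb·ft × 1.356 = 219.7 N·m
ω = 2π × 3419/60 = 358 rad/s; P_out = τω = 219.7 × 358 = 78653 W
P_in = √3·V_L·I_L·cosφ = 1.732 × 230 × 253 × 0.928 = 93529 W
η = P_out / P_in = 78653 / 93529 = 0.841 = 84.1%

84.1 %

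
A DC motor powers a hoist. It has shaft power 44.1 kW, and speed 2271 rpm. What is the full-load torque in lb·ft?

137 lb·ft

ω = 2π × 2271/60 = 237.8 rad/s
τ = P/ω = 44100/237.8 = 185.4 N·m
In lb·ft: 185.4/1.356 = 137 lb·ft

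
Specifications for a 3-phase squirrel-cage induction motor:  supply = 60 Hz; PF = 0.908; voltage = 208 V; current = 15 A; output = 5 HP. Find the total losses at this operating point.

1180 W

P_in = √3·V·I·cosφ = 1.732×208×15×0.908 = 4907 W
P_out = 5×746 = 3730 W
Losses = P_in − P_out = 4907 − 3730 = 1177 W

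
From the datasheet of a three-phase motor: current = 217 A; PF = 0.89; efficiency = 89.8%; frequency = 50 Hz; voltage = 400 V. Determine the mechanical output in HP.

161 HP

P_in = √3·V·I·cosφ = 1.732 × 400 × 217 × 0.89 = 133800 W
P_out = η·P_in = 0.898 × 133800 = 120152 W
= 120152/746 = 161 HP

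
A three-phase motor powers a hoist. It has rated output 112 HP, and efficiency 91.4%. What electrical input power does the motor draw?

P_out = 112 × 746 = 83552 W
P_in = P_out/η = 83552/0.914 = 91414 W = 91.4 kW

91.4 kW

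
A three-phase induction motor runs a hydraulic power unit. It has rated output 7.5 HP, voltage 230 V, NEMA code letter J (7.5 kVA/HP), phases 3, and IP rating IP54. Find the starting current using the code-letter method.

S_LR = 7.5 × 7.5 = 56.25 kVA
I_LR = S_LR/(√3·V_L) = 56250/(1.732×230) = 141 A

141 A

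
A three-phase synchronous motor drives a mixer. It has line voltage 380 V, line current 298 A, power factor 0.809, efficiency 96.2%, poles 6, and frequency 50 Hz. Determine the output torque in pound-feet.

1080 lb·ft

P_in = √3·V·I·cosφ = 1.732 × 380 × 298 × 0.809 = 158671 W
P_out = η·P_in = 0.962 × 158671 = 152642 W
n = n_s = 120×50/6 = 1000 rpm (synchronous)
ω = 2π×1000/60 = 104.7 rad/s
τ = P_out/ω = 152642/104.7 = 1458 N·m
In lb·ft: 1458/1.356 = 1080 lb·ft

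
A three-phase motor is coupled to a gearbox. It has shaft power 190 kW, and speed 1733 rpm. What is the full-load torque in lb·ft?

ω = 2π × 1733/60 = 181.5 rad/s
τ = P/ω = 190000/181.5 = 1047 N·m
In lb·ft: 1047/1.356 = 772 lb·ft

772 lb·ft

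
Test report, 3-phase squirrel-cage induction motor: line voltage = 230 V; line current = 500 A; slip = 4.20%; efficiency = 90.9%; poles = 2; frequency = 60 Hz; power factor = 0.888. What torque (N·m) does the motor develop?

445 N·m

P_in = √3·V·I·cosφ = 1.732 × 230 × 500 × 0.888 = 176872 W
P_out = η·P_in = 0.909 × 176872 = 160777 W
n_s = 120×60/2 = 3600 rpm; n = 3600×(1−0.042) = 3449 rpm
ω = 2π×3449/60 = 361.2 rad/s
τ = P_out/ω = 160777/361.2 = 445 N·m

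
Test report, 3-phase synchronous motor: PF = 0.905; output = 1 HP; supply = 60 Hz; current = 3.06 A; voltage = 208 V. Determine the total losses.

252 W

P_in = √3·V·I·cosφ = 1.732×208×3.06×0.905 = 998 W
P_out = 1×746 = 746 W
Losses = P_in − P_out = 998 − 746 = 252 W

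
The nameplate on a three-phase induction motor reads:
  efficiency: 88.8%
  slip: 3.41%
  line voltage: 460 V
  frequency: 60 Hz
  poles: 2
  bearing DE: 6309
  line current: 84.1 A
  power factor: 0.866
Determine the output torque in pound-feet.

104 lb·ft

P_in = √3·V·I·cosφ = 1.732 × 460 × 84.1 × 0.866 = 58026 W
P_out = η·P_in = 0.888 × 58026 = 51527 W
n_s = 120×60/2 = 3600 rpm; n = 3600×(1−0.0341) = 3477 rpm
ω = 2π×3477/60 = 364.1 rad/s
τ = P_out/ω = 51527/364.1 = 141.5 N·m
In lb·ft: 141.5/1.356 = 104 lb·ft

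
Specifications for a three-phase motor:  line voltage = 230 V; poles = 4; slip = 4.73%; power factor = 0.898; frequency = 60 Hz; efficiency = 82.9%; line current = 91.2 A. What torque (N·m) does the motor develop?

151 N·m

P_in = √3·V·I·cosφ = 1.732 × 230 × 91.2 × 0.898 = 32625 W
P_out = η·P_in = 0.829 × 32625 = 27046 W
n_s = 120×60/4 = 1800 rpm; n = 1800×(1−0.0473) = 1715 rpm
ω = 2π×1715/60 = 179.6 rad/s
τ = P_out/ω = 27046/179.6 = 151 N·m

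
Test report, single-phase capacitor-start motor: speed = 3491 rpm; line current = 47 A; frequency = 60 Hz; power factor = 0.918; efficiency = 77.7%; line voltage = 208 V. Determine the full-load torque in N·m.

P_in = V·I·cosφ = 208 × 47 × 0.918 = 8974 W
P_out = η·P_in = 0.777 × 8974 = 6973 W
n = 3491 rpm
ω = 2π×3491/60 = 365.6 rad/s
τ = P_out/ω = 6973/365.6 = 19.1 N·m

19.1 N·m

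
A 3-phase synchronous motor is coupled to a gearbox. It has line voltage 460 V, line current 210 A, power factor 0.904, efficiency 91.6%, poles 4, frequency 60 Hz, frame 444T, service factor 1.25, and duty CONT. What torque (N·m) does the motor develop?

735 N·m

P_in = √3·V·I·cosφ = 1.732 × 460 × 210 × 0.904 = 151249 W
P_out = η·P_in = 0.916 × 151249 = 138544 W
n = n_s = 120×60/4 = 1800 rpm (synchronous)
ω = 2π×1800/60 = 188.5 rad/s
τ = P_out/ω = 138544/188.5 = 735 N·m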